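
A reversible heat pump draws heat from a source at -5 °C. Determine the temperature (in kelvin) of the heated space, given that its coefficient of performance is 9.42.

T_H ≈ 300 K

T_C = -5 °C → -5 + 273.15 = 268.15 K.
COP_HP = T_H/(T_H − T_C) ⇒ T_H = T_C·COP_HP/(COP_HP − 1) = 268.15 × 9.42/(9.42 − 1) = 300 K.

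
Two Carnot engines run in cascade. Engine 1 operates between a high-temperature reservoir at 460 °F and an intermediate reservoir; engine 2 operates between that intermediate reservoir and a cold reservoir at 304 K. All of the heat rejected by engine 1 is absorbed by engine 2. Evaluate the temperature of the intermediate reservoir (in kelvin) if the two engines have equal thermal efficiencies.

T_m ≈ 394.1 K

T_H = 460 °F → (460 − 32) × 5/9 = 237.78 °C = 510.93 K.
Equal efficiencies require 1 − T_m/T_H = 1 − T_C/T_m, i.e. T_m/T_H = T_C/T_m, so T_m = √(T_H·T_C) = √(510.93 × 304.00) = 394.1 K.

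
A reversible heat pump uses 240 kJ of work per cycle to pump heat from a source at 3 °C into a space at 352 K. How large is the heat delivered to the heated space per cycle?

T_C = 3 °C → 3 + 273.15 = 276.15 K.
For a reversible heat pump, COP_HP = T_H/(T_H − T_C) = 352.00/75.85 = 4.6407.
Q_H = COP_HP · W = 4.6407 × 240 = 1110 kJ.

Q_H ≈ 1110 kJ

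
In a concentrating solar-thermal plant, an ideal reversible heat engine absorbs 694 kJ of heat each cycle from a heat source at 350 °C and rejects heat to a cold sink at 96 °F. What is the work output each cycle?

W ≈ 350 kJ

T_H = 350 °C → 350 + 273.15 = 623.15 K.
T_C = 96 °F → (96 − 32) × 5/9 = 35.56 °C = 308.71 K.
Since the cycle is reversible, η = 1 − T_C/T_H = 1 − 308.71/623.15 = 0.5046.
W = η·Q_H = 0.5046 × 694 = 350 kJ.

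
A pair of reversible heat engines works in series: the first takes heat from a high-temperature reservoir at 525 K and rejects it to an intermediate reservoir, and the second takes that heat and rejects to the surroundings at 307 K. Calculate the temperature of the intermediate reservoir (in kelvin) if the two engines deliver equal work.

For reversible stages Q_m = Q_H·(T_m/T_H). Setting W₁ = Q_H(1 − T_m/T_H) equal to W₂ = Q_m(1 − T_C/T_m) = Q_H·(T_m − T_C)/T_H gives T_H − T_m = T_m − T_C, so T_m = (T_H + T_C)/2 = (525.00 + 307.00)/2 = 416.0 K.

T_m ≈ 416.0 K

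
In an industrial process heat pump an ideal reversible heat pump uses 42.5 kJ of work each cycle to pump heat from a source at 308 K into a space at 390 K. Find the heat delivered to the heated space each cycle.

Q_H ≈ 202 kJ

For a reversible heat pump, COP_HP = T_H/(T_H − T_C) = 390.00/82.00 = 4.7561.
Q_H = COP_HP · W = 4.7561 × 42.5 = 202 kJ.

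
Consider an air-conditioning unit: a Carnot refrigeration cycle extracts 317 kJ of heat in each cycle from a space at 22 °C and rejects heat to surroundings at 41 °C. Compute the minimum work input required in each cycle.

T_H = 41 °C → 41 + 273.15 = 314.15 K.
T_C = 22 °C → 22 + 273.15 = 295.15 K.
Carnot COP: COP_R = T_C/(T_H − T_C) = 295.15/19.00 = 15.5342.
W = Q_C/COP_R = 317/15.5342 = 20.4 kJ.

W_in ≈ 20.4 kJ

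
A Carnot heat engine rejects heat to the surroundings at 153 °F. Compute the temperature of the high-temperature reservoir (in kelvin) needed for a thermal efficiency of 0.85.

T_H ≈ 2269 K

T_C = 153 °F → (153 − 32) × 5/9 = 67.22 °C = 340.37 K.
From η = 1 − T_C/T_H, solving for T_H gives T_H = T_C/(1 − η) = 340.37/(1 − 0.85) = 2269 K.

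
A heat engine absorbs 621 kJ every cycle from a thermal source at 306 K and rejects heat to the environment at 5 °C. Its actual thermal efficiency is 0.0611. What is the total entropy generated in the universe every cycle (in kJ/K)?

T_C = 5 °C → 5 + 273.15 = 278.15 K.
W = η·Q_H = 0.0611 × 621 = 37.94 kJ, so Q_C = Q_H − W = 583.1 kJ.
Reservoir entropy changes: ΔS_H = −Q_H/T_H = −621/306.00 = -2.029 kJ/K and ΔS_C = +Q_C/T_C = 583.1/278.15 = 2.096 kJ/K.
ΔS_univ = −Q_H/T_H + Q_C/T_C = 0.0668 kJ/K (> 0, since η = 0.0611 < η_Carnot = 0.091).

ΔS_univ ≈ 0.0668 kJ/K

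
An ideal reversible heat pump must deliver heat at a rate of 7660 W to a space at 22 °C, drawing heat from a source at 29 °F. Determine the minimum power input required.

Ẇ_in ≈ 614.2 W

T_H = 22 °C → 22 + 273.15 = 295.15 K.
T_C = 29 °F → (29 − 32) × 5/9 = -1.67 °C = 271.48 K.
For a reversible heat pump, COP_HP = T_H/(T_H − T_C) = 295.15/23.67 = 12.4711.
W = Q_H/COP_HP = 7660/12.4711 = 614.2 W.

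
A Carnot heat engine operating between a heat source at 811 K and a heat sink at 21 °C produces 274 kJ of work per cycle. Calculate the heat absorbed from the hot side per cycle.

Q_H ≈ 430 kJ

T_C = 21 °C → 21 + 273.15 = 294.15 K.
Carnot efficiency: η = 1 − T_C/T_H = 1 − 294.15/811.00 = 0.6373.
Q_H = W/η = 274/0.6373 = 430 kJ.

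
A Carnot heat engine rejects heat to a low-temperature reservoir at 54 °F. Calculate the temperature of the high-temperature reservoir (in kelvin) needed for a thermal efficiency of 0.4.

T_H ≈ 475.6 K

T_C = 54 °F → (54 − 32) × 5/9 = 12.22 °C = 285.37 K.
From η = 1 − T_C/T_H, solving for T_H gives T_H = T_C/(1 − η) = 285.37/(1 − 0.4) = 475.6 K.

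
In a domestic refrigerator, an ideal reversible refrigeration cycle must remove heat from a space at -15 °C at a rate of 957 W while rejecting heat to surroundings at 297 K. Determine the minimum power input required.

Ẇ_in ≈ 144 W

T_C = -15 °C → -15 + 273.15 = 258.15 K.
COP_R = T_C/(T_H − T_C) = 258.15/38.85 = 6.6448.
W = Q_C/COP_R = 957/6.6448 = 144 W.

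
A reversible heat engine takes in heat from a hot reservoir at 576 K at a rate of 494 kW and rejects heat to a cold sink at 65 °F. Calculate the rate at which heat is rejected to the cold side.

Q̇_C ≈ 250.0 kW

T_C = 65 °F → (65 − 32) × 5/9 = 18.33 °C = 291.48 K.
Carnot efficiency: η = 1 − T_C/T_H = 1 − 291.48/576.00 = 0.4940.
For a reversible cycle Q_C/Q_H = T_C/T_H, so Q_C = 494 × 291.48/576.00 = 250.0 kW.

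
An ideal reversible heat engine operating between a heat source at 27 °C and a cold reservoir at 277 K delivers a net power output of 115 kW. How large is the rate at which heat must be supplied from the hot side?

Q̇_H ≈ 1490 kW

T_H = 27 °C → 27 + 273.15 = 300.15 K.
Carnot efficiency: η = 1 − T_C/T_H = 1 − 277.00/300.15 = 0.0771.
Q_H = W/η = 115/0.0771 = 1490 kW.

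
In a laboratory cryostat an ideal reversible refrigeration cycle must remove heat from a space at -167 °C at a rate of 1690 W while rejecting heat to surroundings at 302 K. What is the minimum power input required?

Ẇ_in ≈ 3120 W

T_C = -167 °C → -167 + 273.15 = 106.15 K.
For a reversible refrigerator, COP_R = T_C/(T_H − T_C) = 106.15/195.85 = 0.5420.
W = Q_C/COP_R = 1690/0.5420 = 3120 W.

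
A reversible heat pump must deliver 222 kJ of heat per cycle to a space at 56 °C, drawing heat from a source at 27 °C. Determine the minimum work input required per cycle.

T_H = 56 °C → 56 + 273.15 = 329.15 K.
T_C = 27 °C → 27 + 273.15 = 300.15 K.
The Carnot heat-pump COP is COP_HP = T_H/(T_H − T_C) = 329.15/29.00 = 11.3500.
W = Q_H/COP_HP = 222/11.3500 = 19.6 kJ.

W_in ≈ 19.6 kJ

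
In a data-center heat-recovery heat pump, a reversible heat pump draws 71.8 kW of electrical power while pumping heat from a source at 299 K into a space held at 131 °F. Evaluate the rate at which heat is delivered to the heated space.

Q̇_H ≈ 808 kW

T_H = 131 °F → (131 − 32) × 5/9 = 55.00 °C = 328.15 K.
COP_HP = T_H/(T_H − T_C) = 328.15/29.15 = 11.2573.
Q_H = COP_HP · W = 11.2573 × 71.8 = 808 kW.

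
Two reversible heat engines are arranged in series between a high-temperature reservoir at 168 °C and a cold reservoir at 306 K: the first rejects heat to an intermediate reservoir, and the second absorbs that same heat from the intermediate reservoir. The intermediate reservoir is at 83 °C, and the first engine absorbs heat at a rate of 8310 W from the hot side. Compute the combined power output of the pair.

T_H = 168 °C → 168 + 273.15 = 441.15 K.
Two reversible stages in series are equivalent to a single Carnot engine between T_H and T_C, so η_total = 1 − T_C/T_H = 1 − 306.00/441.15 = 0.3064.
W_total = η_total · Q_H = 0.3064 × 8310 = 2550 W.

Ẇ_total ≈ 2550 W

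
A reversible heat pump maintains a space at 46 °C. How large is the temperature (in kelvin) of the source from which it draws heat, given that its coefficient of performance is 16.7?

T_C ≈ 300 K

T_H = 46 °C → 46 + 273.15 = 319.15 K.
COP_HP = T_H/(T_H − T_C) ⇒ T_C = T_H·(COP_HP − 1)/COP_HP = 319.15 × (16.7 − 1)/16.7 = 300 K.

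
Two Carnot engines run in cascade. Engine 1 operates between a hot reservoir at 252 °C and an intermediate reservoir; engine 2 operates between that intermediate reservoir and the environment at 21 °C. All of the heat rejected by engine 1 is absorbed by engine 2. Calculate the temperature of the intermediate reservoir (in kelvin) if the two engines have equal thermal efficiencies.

T_H = 252 °C → 252 + 273.15 = 525.15 K.
T_C = 21 °C → 21 + 273.15 = 294.15 K.
Equal efficiencies require 1 − T_m/T_H = 1 − T_C/T_m, i.e. T_m/T_H = T_C/T_m, so T_m = √(T_H·T_C) = √(525.15 × 294.15) = 393.0 K.

T_m ≈ 393.0 K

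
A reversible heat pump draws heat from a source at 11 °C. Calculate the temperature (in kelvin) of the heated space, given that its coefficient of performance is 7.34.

T_C = 11 °C → 11 + 273.15 = 284.15 K.
COP_HP = T_H/(T_H − T_C) ⇒ T_H = T_C·COP_HP/(COP_HP − 1) = 284.15 × 7.34/(7.34 − 1) = 329.0 K.

T_H ≈ 329.0 K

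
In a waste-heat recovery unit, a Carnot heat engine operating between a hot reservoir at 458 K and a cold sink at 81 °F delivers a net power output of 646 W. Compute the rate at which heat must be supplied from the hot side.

T_C = 81 °F → (81 − 32) × 5/9 = 27.22 °C = 300.37 K.
Carnot efficiency: η = 1 − T_C/T_H = 1 − 300.37/458.00 = 0.3442.
Q_H = W/η = 646/0.3442 = 1880 W.

Q̇_H ≈ 1880 W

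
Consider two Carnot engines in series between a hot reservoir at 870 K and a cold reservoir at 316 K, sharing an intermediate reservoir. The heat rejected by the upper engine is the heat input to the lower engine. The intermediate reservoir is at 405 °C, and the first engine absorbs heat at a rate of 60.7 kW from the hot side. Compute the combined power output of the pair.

Two reversible stages in series are equivalent to a single Carnot engine between T_H and T_C, so η_total = 1 − T_C/T_H = 1 − 316.00/870.00 = 0.6368.
W_total = η_total · Q_H = 0.6368 × 60.7 = 38.65 kW.

Ẇ_total ≈ 38.65 kW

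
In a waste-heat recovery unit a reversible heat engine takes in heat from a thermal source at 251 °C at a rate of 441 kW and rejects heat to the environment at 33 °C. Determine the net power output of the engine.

T_H = 251 °C → 251 + 273.15 = 524.15 K.
T_C = 33 °C → 33 + 273.15 = 306.15 K.
Carnot efficiency: η = 1 − T_C/T_H = 1 − 306.15/524.15 = 0.4159.
W = η·Q_H = 0.4159 × 441 = 183 kW.

Ẇ ≈ 183 kW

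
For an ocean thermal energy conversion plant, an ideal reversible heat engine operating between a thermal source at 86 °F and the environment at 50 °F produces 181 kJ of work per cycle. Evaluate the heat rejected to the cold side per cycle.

T_H = 86 °F → (86 − 32) × 5/9 = 30.00 °C = 303.15 K.
T_C = 50 °F → (50 − 32) × 5/9 = 10.00 °C = 283.15 K.
η_rev = 1 − T_C/T_H = 1 − 283.15/303.15 = 0.0660.
Since Q_C/Q_H = T_C/T_H and Q_H = W/η, Q_C = W·T_C/(T_H − T_C) = 181 × 283.15/20.00 = 2560 kJ.

Q_C ≈ 2560 kJ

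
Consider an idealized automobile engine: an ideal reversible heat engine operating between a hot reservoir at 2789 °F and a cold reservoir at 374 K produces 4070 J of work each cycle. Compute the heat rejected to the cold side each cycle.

Q_C ≈ 1060 J

T_H = 2789 °F → (2789 − 32) × 5/9 = 1531.67 °C = 1804.82 K.
Since the cycle is reversible, η = 1 − T_C/T_H = 1 − 374.00/1804.82 = 0.7928.
Since Q_C/Q_H = T_C/T_H and Q_H = W/η, Q_C = W·T_C/(T_H − T_C) = 4070 × 374.00/1430.82 = 1060 J.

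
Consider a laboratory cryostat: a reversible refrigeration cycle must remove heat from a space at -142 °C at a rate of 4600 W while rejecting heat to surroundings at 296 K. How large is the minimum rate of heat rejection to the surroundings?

Q̇_H ≈ 10400 W

T_C = -142 °C → -142 + 273.15 = 131.15 K.
For a reversible cycle Q_H/Q_C = T_H/T_C, so Q_H = Q_C·T_H/T_C = 4600 × 296.00/131.15 = 10400 W.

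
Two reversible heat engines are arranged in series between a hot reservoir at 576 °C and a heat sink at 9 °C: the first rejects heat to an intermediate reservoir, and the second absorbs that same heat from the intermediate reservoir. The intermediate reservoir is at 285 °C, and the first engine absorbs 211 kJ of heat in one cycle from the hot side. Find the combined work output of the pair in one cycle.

T_H = 576 °C → 576 + 273.15 = 849.15 K.
T_C = 9 °C → 9 + 273.15 = 282.15 K.
Two reversible stages in series are equivalent to a single Carnot engine between T_H and T_C, so η_total = 1 − T_C/T_H = 1 − 282.15/849.15 = 0.6677.
W_total = η_total · Q_H = 0.6677 × 211 = 141 kJ.

W_total ≈ 141 kJ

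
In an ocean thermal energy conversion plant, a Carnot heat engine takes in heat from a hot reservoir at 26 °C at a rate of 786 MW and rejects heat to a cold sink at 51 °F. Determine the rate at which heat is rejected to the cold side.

T_H = 26 °C → 26 + 273.15 = 299.15 K.
T_C = 51 °F → (51 − 32) × 5/9 = 10.56 °C = 283.71 K.
Carnot efficiency: η = 1 − T_C/T_H = 1 − 283.71/299.15 = 0.0516.
For a reversible cycle Q_C/Q_H = T_C/T_H, so Q_C = 786 × 283.71/299.15 = 745.4 MW.

Q̇_C ≈ 745.4 MW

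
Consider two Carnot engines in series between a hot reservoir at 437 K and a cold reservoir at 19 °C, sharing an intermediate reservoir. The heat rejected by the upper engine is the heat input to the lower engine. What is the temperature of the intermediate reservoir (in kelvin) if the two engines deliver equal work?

T_C = 19 °C → 19 + 273.15 = 292.15 K.
For reversible stages Q_m = Q_H·(T_m/T_H). Setting W₁ = Q_H(1 − T_m/T_H) equal to W₂ = Q_m(1 − T_C/T_m) = Q_H·(T_m − T_C)/T_H gives T_H − T_m = T_m − T_C, so T_m = (T_H + T_C)/2 = (437.00 + 292.15)/2 = 365 K.

T_m ≈ 365 K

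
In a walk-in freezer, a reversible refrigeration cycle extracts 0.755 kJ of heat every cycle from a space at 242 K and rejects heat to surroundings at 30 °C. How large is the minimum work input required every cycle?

T_H = 30 °C → 30 + 273.15 = 303.15 K.
Carnot COP: COP_R = T_C/(T_H − T_C) = 242.00/61.15 = 3.9575.
W = Q_C/COP_R = 0.755/3.9575 = 0.191 kJ.

W_in ≈ 0.191 kJ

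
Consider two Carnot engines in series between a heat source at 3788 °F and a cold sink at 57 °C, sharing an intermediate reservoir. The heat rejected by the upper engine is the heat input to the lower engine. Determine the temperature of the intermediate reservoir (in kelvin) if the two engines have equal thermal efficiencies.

T_m ≈ 883 K

T_H = 3788 °F → (3788 − 32) × 5/9 = 2086.67 °C = 2359.82 K.
T_C = 57 °C → 57 + 273.15 = 330.15 K.
Equal efficiencies require 1 − T_m/T_H = 1 − T_C/T_m, i.e. T_m/T_H = T_C/T_m, so T_m = √(T_H·T_C) = √(2359.82 × 330.15) = 883 K.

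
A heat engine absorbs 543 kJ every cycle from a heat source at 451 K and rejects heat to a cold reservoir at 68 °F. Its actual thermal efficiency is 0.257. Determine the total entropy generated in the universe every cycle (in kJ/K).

T_C = 68 °F → (68 − 32) × 5/9 = 20.00 °C = 293.15 K.
W = η·Q_H = 0.257 × 543 = 139.6 kJ, so Q_C = Q_H − W = 403.4 kJ.
Entropy balance on the reservoirs: −Q_H/T_H = -1.204 kJ/K, +Q_C/T_C = 1.376 kJ/K.
ΔS_univ = −Q_H/T_H + Q_C/T_C = 0.172 kJ/K (> 0, since η = 0.257 < η_Carnot = 0.350).

ΔS_univ ≈ 0.172 kJ/K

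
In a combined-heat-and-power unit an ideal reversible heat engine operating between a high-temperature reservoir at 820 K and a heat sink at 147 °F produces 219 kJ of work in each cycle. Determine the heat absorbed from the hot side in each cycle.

Q_H ≈ 372 kJ

T_C = 147 °F → (147 − 32) × 5/9 = 63.89 °C = 337.04 K.
Since the cycle is reversible, η = 1 − T_C/T_H = 1 − 337.04/820.00 = 0.5890.
Q_H = W/η = 219/0.5890 = 372 kJ.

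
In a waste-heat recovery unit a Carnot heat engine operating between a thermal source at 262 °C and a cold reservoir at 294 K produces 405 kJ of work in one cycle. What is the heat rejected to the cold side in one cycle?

T_H = 262 °C → 262 + 273.15 = 535.15 K.
η_rev = 1 − T_C/T_H = 1 − 294.00/535.15 = 0.4506.
Since Q_C/Q_H = T_C/T_H and Q_H = W/η, Q_C = W·T_C/(T_H − T_C) = 405 × 294.00/241.15 = 493.8 kJ.

Q_C ≈ 493.8 kJ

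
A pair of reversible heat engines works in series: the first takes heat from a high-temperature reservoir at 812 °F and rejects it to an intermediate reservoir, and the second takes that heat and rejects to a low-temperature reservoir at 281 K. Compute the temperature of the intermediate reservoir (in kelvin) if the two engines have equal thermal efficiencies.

T_H = 812 °F → (812 − 32) × 5/9 = 433.33 °C = 706.48 K.
Equal efficiencies require 1 − T_m/T_H = 1 − T_C/T_m, i.e. T_m/T_H = T_C/T_m, so T_m = √(T_H·T_C) = √(706.48 × 281.00) = 446 K.

T_m ≈ 446 K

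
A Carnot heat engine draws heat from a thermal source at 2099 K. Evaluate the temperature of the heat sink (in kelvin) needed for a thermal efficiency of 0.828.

From η = 1 − T_C/T_H, T_C = T_H·(1 − η) = 2099.00 × (1 − 0.828) = 361.0 K.

T_C ≈ 361.0 K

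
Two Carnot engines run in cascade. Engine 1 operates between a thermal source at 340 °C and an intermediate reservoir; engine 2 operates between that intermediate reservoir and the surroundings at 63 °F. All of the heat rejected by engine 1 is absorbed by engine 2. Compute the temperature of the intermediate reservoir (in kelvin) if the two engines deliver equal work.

T_m ≈ 451.8 K

T_H = 340 °C → 340 + 273.15 = 613.15 K.
T_C = 63 °F → (63 − 32) × 5/9 = 17.22 °C = 290.37 K.
For reversible stages Q_m = Q_H·(T_m/T_H). Setting W₁ = Q_H(1 − T_m/T_H) equal to W₂ = Q_m(1 − T_C/T_m) = Q_H·(T_m − T_C)/T_H gives T_H − T_m = T_m − T_C, so T_m = (T_H + T_C)/2 = (613.15 + 290.37)/2 = 451.8 K.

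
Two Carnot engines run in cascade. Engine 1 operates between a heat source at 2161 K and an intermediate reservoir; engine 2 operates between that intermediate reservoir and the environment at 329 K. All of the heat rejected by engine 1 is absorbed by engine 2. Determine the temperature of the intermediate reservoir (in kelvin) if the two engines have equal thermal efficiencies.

Equal efficiencies require 1 − T_m/T_H = 1 − T_C/T_m, i.e. T_m/T_H = T_C/T_m, so T_m = √(T_H·T_C) = √(2161.00 × 329.00) = 843 K.

T_m ≈ 843 K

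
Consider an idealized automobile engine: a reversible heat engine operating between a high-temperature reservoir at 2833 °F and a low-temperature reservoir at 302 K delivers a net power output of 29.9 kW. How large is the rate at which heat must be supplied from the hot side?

Q̇_H ≈ 35.8 kW

T_H = 2833 °F → (2833 − 32) × 5/9 = 1556.11 °C = 1829.26 K.
η_rev = 1 − T_C/T_H = 1 − 302.00/1829.26 = 0.8349.
Q_H = W/η = 29.9/0.8349 = 35.8 kW.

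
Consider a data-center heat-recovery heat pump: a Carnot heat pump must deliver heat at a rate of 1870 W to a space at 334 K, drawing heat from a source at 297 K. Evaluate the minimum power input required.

Ẇ_in ≈ 207 W

Reversible heating COP: COP_HP = T_H/(T_H − T_C) = 334.00/37.00 = 9.0270.
W = Q_H/COP_HP = 1870/9.0270 = 207 W.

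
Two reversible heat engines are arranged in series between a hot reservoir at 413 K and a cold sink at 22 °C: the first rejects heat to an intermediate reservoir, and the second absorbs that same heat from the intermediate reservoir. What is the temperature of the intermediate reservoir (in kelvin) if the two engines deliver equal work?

T_C = 22 °C → 22 + 273.15 = 295.15 K.
For reversible stages Q_m = Q_H·(T_m/T_H). Setting W₁ = Q_H(1 − T_m/T_H) equal to W₂ = Q_m(1 − T_C/T_m) = Q_H·(T_m − T_C)/T_H gives T_H − T_m = T_m − T_C, so T_m = (T_H + T_C)/2 = (413.00 + 295.15)/2 = 354 K.

T_m ≈ 354 K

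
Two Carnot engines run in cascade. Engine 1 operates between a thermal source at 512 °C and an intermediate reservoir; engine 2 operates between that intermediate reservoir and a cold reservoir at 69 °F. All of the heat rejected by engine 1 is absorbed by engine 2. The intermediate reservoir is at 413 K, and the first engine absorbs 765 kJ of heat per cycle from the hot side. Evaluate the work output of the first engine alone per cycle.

W₁ ≈ 363 kJ

T_H = 512 °C → 512 + 273.15 = 785.15 K.
T_C = 69 °F → (69 − 32) × 5/9 = 20.56 °C = 293.71 K.
First-stage efficiency η₁ = 1 − T_m/T_H = 1 − 413.00/785.15 = 0.4740.
W₁ = η₁·Q_H = 0.4740 × 765 = 363 kJ.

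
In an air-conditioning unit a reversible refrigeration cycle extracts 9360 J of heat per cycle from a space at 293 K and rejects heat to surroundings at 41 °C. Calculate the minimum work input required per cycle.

W_in ≈ 676 J

T_H = 41 °C → 41 + 273.15 = 314.15 K.
Carnot COP: COP_R = T_C/(T_H − T_C) = 293.00/21.15 = 13.8534.
W = Q_C/COP_R = 9360/13.8534 = 676 J.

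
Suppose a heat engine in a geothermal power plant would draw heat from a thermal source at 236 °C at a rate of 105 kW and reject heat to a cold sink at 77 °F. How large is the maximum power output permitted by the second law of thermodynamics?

T_H = 236 °C → 236 + 273.15 = 509.15 K.
T_C = 77 °F → (77 − 32) × 5/9 = 25.00 °C = 298.15 K.
No engine can exceed the Carnot limit: η_max = 1 − T_C/T_H = 1 − 298.15/509.15 = 0.4144.
W_max = η_max · Q_H = 0.4144 × 105 = 43.51 kW.

Ẇ_max ≈ 43.51 kW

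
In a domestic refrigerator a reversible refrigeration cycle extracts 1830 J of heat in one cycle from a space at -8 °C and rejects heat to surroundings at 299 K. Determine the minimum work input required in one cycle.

T_C = -8 °C → -8 + 273.15 = 265.15 K.
Carnot COP: COP_R = T_C/(T_H − T_C) = 265.15/33.85 = 7.8331.
W = Q_C/COP_R = 1830/7.8331 = 234 J.

W_in ≈ 234 J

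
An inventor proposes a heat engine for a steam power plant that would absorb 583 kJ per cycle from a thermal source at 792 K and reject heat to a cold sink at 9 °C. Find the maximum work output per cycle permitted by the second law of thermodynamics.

T_C = 9 °C → 9 + 273.15 = 282.15 K.
The second-law ceiling is the Carnot efficiency, η_max = 1 − T_C/T_H = 1 − 282.15/792.00 = 0.6438.
W_max = η_max · Q_H = 0.6438 × 583 = 375.3 kJ.

W_max ≈ 375.3 kJ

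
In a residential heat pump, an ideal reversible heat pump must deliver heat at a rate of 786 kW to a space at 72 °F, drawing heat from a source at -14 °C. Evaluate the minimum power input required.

Ẇ_in ≈ 96.39 kW

T_H = 72 °F → (72 − 32) × 5/9 = 22.22 °C = 295.37 K.
T_C = -14 °C → -14 + 273.15 = 259.15 K.
The Carnot heat-pump COP is COP_HP = T_H/(T_H − T_C) = 295.37/36.22 = 8.1544.
W = Q_H/COP_HP = 786/8.1544 = 96.39 kW.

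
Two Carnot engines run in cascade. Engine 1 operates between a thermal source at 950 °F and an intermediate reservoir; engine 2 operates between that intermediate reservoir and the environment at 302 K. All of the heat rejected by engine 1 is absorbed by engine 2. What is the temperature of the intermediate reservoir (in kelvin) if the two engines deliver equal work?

T_m ≈ 543 K

T_H = 950 °F → (950 − 32) × 5/9 = 510.00 °C = 783.15 K.
For reversible stages Q_m = Q_H·(T_m/T_H). Setting W₁ = Q_H(1 − T_m/T_H) equal to W₂ = Q_m(1 − T_C/T_m) = Q_H·(T_m − T_C)/T_H gives T_H − T_m = T_m − T_C, so T_m = (T_H + T_C)/2 = (783.15 + 302.00)/2 = 543 K.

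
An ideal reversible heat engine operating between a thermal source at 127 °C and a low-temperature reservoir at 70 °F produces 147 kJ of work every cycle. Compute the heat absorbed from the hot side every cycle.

T_H = 127 °C → 127 + 273.15 = 400.15 K.
T_C = 70 °F → (70 − 32) × 5/9 = 21.11 °C = 294.26 K.
The Carnot efficiency is η = 1 − T_C/T_H = 1 − 294.26/400.15 = 0.2646.
Q_H = W/η = 147/0.2646 = 555.5 kJ.

Q_H ≈ 555.5 kJ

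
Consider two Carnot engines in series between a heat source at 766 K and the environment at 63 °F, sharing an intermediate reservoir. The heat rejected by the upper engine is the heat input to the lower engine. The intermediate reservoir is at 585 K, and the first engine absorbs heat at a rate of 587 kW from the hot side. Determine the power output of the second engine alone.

Ẇ₂ ≈ 225.8 kW

T_C = 63 °F → (63 − 32) × 5/9 = 17.22 °C = 290.37 K.
Heat entering the second stage: Q_m = Q_H·(T_m/T_H) = 587 × 585.00/766.00 = 448.3 kW.
Second-stage efficiency η₂ = 1 − T_C/T_m = 1 − 290.37/585.00 = 0.5036, so W₂ = η₂·Q_m = 225.8 kW.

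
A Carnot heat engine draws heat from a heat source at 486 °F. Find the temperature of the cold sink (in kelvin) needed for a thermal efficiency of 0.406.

T_C ≈ 312 K

T_H = 486 °F → (486 − 32) × 5/9 = 252.22 °C = 525.37 K.
From η = 1 − T_C/T_H, T_C = T_H·(1 − η) = 525.37 × (1 − 0.406) = 312 K.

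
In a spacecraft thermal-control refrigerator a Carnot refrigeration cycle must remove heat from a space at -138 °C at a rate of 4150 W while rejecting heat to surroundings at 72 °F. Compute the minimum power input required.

Ẇ_in ≈ 4920 W

T_H = 72 °F → (72 − 32) × 5/9 = 22.22 °C = 295.37 K.
T_C = -138 °C → -138 + 273.15 = 135.15 K.
Carnot COP: COP_R = T_C/(T_H − T_C) = 135.15/160.22 = 0.8435.
W = Q_C/COP_R = 4150/0.8435 = 4920 W.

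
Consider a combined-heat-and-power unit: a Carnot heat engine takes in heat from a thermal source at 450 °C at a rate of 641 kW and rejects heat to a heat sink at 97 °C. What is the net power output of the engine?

T_H = 450 °C → 450 + 273.15 = 723.15 K.
T_C = 97 °C → 97 + 273.15 = 370.15 K.
For a reversible engine, η = 1 − T_C/T_H = 1 − 370.15/723.15 = 0.4881.
W = η·Q_H = 0.4881 × 641 = 312.9 kW.

Ẇ ≈ 312.9 kW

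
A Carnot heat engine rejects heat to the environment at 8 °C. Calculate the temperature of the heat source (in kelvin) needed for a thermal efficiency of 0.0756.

T_C = 8 °C → 8 + 273.15 = 281.15 K.
From η = 1 − T_C/T_H, solving for T_H gives T_H = T_C/(1 − η) = 281.15/(1 − 0.0756) = 304.1 K.

T_H ≈ 304.1 K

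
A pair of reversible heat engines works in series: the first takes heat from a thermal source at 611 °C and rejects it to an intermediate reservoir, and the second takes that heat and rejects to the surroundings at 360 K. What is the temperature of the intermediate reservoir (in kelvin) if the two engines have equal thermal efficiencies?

T_H = 611 °C → 611 + 273.15 = 884.15 K.
Equal efficiencies require 1 − T_m/T_H = 1 − T_C/T_m, i.e. T_m/T_H = T_C/T_m, so T_m = √(T_H·T_C) = √(884.15 × 360.00) = 564 K.

T_m ≈ 564 K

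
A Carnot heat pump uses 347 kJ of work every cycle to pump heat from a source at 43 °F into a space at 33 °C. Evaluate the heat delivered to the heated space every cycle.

T_H = 33 °C → 33 + 273.15 = 306.15 K.
T_C = 43 °F → (43 − 32) × 5/9 = 6.11 °C = 279.26 K.
The Carnot heat-pump COP is COP_HP = T_H/(T_H − T_C) = 306.15/26.89 = 11.3857.
Q_H = COP_HP · W = 11.3857 × 347 = 3950 kJ.

Q_H ≈ 3950 kJ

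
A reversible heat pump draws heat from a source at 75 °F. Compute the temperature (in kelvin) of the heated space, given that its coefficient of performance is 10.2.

T_H ≈ 329 K

T_C = 75 °F → (75 − 32) × 5/9 = 23.89 °C = 297.04 K.
COP_HP = T_H/(T_H − T_C) ⇒ T_H = T_C·COP_HP/(COP_HP − 1) = 297.04 × 10.2/(10.2 − 1) = 329 K.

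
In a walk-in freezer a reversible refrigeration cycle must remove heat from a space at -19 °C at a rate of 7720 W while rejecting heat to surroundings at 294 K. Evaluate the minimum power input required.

T_C = -19 °C → -19 + 273.15 = 254.15 K.
For a reversible refrigerator, COP_R = T_C/(T_H − T_C) = 254.15/39.85 = 6.3777.
W = Q_C/COP_R = 7720/6.3777 = 1210 W.

Ẇ_in ≈ 1210 W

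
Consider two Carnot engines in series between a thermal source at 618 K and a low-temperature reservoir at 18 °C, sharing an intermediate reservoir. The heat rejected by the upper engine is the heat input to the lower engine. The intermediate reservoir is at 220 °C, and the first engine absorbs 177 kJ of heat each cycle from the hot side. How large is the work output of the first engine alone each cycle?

T_C = 18 °C → 18 + 273.15 = 291.15 K.
T_m = 220 °C → 220 + 273.15 = 493.15 K.
First-stage efficiency η₁ = 1 − T_m/T_H = 1 − 493.15/618.00 = 0.2020.
W₁ = η₁·Q_H = 0.2020 × 177 = 35.76 kJ.

W₁ ≈ 35.76 kJ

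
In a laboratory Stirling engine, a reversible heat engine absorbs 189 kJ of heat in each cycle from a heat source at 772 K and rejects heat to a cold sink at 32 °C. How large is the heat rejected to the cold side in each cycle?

Q_C ≈ 74.7 kJ

T_C = 32 °C → 32 + 273.15 = 305.15 K.
Carnot efficiency: η = 1 − T_C/T_H = 1 − 305.15/772.00 = 0.6047.
For a reversible cycle Q_C/Q_H = T_C/T_H, so Q_C = 189 × 305.15/772.00 = 74.7 kJ.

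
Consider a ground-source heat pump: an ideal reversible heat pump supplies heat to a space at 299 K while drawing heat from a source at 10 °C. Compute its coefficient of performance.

COP_HP ≈ 18.9

T_C = 10 °C → 10 + 273.15 = 283.15 K.
Reversible heating COP: COP_HP = T_H/(T_H − T_C) = 299.00/(299.00 − 283.15) = 18.9.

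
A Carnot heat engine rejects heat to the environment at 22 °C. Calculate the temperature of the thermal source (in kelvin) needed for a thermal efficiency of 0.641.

T_H ≈ 822 K

T_C = 22 °C → 22 + 273.15 = 295.15 K.
From η = 1 − T_C/T_H, solving for T_H gives T_H = T_C/(1 − η) = 295.15/(1 − 0.641) = 822 K.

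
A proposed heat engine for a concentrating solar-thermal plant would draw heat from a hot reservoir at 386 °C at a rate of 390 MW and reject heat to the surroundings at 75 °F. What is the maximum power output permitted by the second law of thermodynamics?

T_H = 386 °C → 386 + 273.15 = 659.15 K.
T_C = 75 °F → (75 − 32) × 5/9 = 23.89 °C = 297.04 K.
By the Carnot theorem, η_max = 1 − T_C/T_H = 1 − 297.04/659.15 = 0.5494.
W_max = η_max · Q_H = 0.5494 × 390 = 214 MW.

Ẇ_max ≈ 214 MW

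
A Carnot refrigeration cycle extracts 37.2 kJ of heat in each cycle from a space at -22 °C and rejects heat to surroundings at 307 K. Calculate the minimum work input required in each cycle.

W_in ≈ 8.272 kJ

T_C = -22 °C → -22 + 273.15 = 251.15 K.
Carnot COP: COP_R = T_C/(T_H − T_C) = 251.15/55.85 = 4.4969.
W = Q_C/COP_R = 37.2/4.4969 = 8.272 kJ.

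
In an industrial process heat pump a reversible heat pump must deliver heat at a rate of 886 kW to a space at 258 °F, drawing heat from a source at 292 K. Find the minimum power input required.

Ẇ_in ≈ 237.1 kW

T_H = 258 °F → (258 − 32) × 5/9 = 125.56 °C = 398.71 K.
The Carnot heat-pump COP is COP_HP = T_H/(T_H − T_C) = 398.71/106.71 = 3.7365.
W = Q_H/COP_HP = 886/3.7365 = 237.1 kW.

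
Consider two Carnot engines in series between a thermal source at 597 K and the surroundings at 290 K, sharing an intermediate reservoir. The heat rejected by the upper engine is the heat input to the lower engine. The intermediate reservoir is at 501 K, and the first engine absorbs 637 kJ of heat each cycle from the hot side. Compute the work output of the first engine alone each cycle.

First-stage efficiency η₁ = 1 − T_m/T_H = 1 − 501.00/597.00 = 0.1608.
W₁ = η₁·Q_H = 0.1608 × 637 = 102.4 kJ.

W₁ ≈ 102.4 kJ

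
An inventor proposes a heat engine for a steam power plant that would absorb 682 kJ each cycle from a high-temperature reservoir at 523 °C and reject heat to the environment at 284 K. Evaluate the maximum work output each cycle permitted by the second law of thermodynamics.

T_H = 523 °C → 523 + 273.15 = 796.15 K.
The upper bound on efficiency is η_max = 1 − T_C/T_H = 1 − 284.00/796.15 = 0.6433.
W_max = η_max · Q_H = 0.6433 × 682 = 439 kJ.

W_max ≈ 439 kJ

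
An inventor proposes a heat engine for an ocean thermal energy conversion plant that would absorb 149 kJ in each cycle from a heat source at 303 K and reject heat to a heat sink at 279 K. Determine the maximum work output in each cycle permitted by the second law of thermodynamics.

W_max ≈ 11.8 kJ

No engine can exceed the Carnot limit: η_max = 1 − T_C/T_H = 1 − 279.00/303.00 = 0.0792.
W_max = η_max · Q_H = 0.0792 × 149 = 11.8 kJ.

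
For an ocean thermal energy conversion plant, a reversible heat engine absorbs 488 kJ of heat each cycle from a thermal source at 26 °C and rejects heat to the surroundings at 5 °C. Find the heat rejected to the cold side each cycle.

T_H = 26 °C → 26 + 273.15 = 299.15 K.
T_C = 5 °C → 5 + 273.15 = 278.15 K.
η_rev = 1 − T_C/T_H = 1 − 278.15/299.15 = 0.0702.
For a reversible cycle Q_C/Q_H = T_C/T_H, so Q_C = 488 × 278.15/299.15 = 454 kJ.

Q_C ≈ 454 kJ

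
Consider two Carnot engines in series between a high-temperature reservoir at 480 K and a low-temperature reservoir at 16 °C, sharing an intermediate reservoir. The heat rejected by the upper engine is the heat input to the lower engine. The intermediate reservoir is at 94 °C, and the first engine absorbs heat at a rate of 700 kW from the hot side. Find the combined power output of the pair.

Ẇ_total ≈ 278 kW

T_C = 16 °C → 16 + 273.15 = 289.15 K.
Two reversible stages in series are equivalent to a single Carnot engine between T_H and T_C, so η_total = 1 − T_C/T_H = 1 − 289.15/480.00 = 0.3976.
W_total = η_total · Q_H = 0.3976 × 700 = 278 kW.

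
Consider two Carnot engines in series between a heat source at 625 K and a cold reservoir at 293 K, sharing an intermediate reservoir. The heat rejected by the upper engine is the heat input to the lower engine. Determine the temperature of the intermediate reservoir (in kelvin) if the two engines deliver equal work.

For reversible stages Q_m = Q_H·(T_m/T_H). Setting W₁ = Q_H(1 − T_m/T_H) equal to W₂ = Q_m(1 − T_C/T_m) = Q_H·(T_m − T_C)/T_H gives T_H − T_m = T_m − T_C, so T_m = (T_H + T_C)/2 = (625.00 + 293.00)/2 = 459.0 K.

T_m ≈ 459.0 K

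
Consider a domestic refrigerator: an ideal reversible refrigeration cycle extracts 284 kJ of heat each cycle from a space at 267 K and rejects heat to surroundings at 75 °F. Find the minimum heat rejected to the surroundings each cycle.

Q_H ≈ 316.0 kJ

T_H = 75 °F → (75 − 32) × 5/9 = 23.89 °C = 297.04 K.
For a reversible cycle Q_H/Q_C = T_H/T_C, so Q_H = Q_C·T_H/T_C = 284 × 297.04/267.00 = 316.0 kJ.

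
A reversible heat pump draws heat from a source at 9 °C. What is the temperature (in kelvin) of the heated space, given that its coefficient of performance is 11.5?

T_C = 9 °C → 9 + 273.15 = 282.15 K.
COP_HP = T_H/(T_H − T_C) ⇒ T_H = T_C·COP_HP/(COP_HP − 1) = 282.15 × 11.5/(11.5 − 1) = 309 K.

T_H ≈ 309 K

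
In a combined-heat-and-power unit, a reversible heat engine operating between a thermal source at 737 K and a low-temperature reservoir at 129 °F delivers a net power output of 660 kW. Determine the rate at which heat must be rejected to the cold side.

Q̇_C ≈ 527 kW

T_C = 129 °F → (129 − 32) × 5/9 = 53.89 °C = 327.04 K.
For a reversible engine, η = 1 − T_C/T_H = 1 − 327.04/737.00 = 0.5563.
Since Q_C/Q_H = T_C/T_H and Q_H = W/η, Q_C = W·T_C/(T_H − T_C) = 660 × 327.04/409.96 = 527 kW.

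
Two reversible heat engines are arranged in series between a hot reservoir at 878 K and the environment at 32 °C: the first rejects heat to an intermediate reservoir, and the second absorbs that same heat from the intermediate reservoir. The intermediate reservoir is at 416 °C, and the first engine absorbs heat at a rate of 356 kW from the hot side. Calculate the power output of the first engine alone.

T_C = 32 °C → 32 + 273.15 = 305.15 K.
T_m = 416 °C → 416 + 273.15 = 689.15 K.
First-stage efficiency η₁ = 1 − T_m/T_H = 1 − 689.15/878.00 = 0.2151.
W₁ = η₁·Q_H = 0.2151 × 356 = 76.6 kW.

Ẇ₁ ≈ 76.6 kW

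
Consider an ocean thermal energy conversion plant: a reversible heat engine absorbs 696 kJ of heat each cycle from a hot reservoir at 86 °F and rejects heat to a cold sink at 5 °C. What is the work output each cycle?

T_H = 86 °F → (86 − 32) × 5/9 = 30.00 °C = 303.15 K.
T_C = 5 °C → 5 + 273.15 = 278.15 K.
For a reversible engine, η = 1 − T_C/T_H = 1 − 278.15/303.15 = 0.0825.
W = η·Q_H = 0.0825 × 696 = 57.4 kJ.

W ≈ 57.4 kJ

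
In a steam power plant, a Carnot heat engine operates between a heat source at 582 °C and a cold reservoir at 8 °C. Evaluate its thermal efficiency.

η ≈ 0.671

T_H = 582 °C → 582 + 273.15 = 855.15 K.
T_C = 8 °C → 8 + 273.15 = 281.15 K.
η_rev = 1 − T_C/T_H = 1 − 281.15/855.15 = 0.671.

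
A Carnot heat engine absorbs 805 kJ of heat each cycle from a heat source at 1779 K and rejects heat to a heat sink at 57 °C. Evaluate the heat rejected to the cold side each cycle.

Q_C ≈ 149 kJ

T_C = 57 °C → 57 + 273.15 = 330.15 K.
The Carnot efficiency is η = 1 − T_C/T_H = 1 − 330.15/1779.00 = 0.8144.
For a reversible cycle Q_C/Q_H = T_C/T_H, so Q_C = 805 × 330.15/1779.00 = 149 kJ.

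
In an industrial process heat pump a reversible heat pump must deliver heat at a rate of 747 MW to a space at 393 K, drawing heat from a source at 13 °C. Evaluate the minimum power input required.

T_C = 13 °C → 13 + 273.15 = 286.15 K.
For a reversible heat pump, COP_HP = T_H/(T_H − T_C) = 393.00/106.85 = 3.6781.
W = Q_H/COP_HP = 747/3.6781 = 203.1 MW.

Ẇ_in ≈ 203.1 MW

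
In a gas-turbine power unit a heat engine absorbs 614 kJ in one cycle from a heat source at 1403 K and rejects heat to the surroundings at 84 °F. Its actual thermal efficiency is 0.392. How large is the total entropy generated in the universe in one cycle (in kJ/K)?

T_C = 84 °F → (84 − 32) × 5/9 = 28.89 °C = 302.04 K.
W = η·Q_H = 0.392 × 614 = 240.7 kJ, so Q_C = Q_H − W = 373.3 kJ.
Entropy balance on the reservoirs: −Q_H/T_H = -0.4376 kJ/K, +Q_C/T_C = 1.236 kJ/K.
ΔS_univ = −Q_H/T_H + Q_C/T_C = 0.798 kJ/K (> 0, since η = 0.392 < η_Carnot = 0.785).

ΔS_univ ≈ 0.798 kJ/K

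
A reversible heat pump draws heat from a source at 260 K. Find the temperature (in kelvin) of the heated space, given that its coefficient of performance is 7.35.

T_H ≈ 301 K

COP_HP = T_H/(T_H − T_C) ⇒ T_H = T_C·COP_HP/(COP_HP − 1) = 260.00 × 7.35/(7.35 − 1) = 301 K.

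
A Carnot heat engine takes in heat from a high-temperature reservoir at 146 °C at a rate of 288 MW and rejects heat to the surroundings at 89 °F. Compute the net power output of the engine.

T_H = 146 °C → 146 + 273.15 = 419.15 K.
T_C = 89 °F → (89 − 32) × 5/9 = 31.67 °C = 304.82 K.
For a reversible engine, η = 1 − T_C/T_H = 1 − 304.82/419.15 = 0.2728.
W = η·Q_H = 0.2728 × 288 = 78.6 MW.

Ẇ ≈ 78.6 MW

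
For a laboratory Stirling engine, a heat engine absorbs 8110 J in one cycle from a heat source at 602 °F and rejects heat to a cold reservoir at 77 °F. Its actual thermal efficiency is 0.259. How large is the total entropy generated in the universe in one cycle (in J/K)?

T_H = 602 °F → (602 − 32) × 5/9 = 316.67 °C = 589.82 K.
T_C = 77 °F → (77 − 32) × 5/9 = 25.00 °C = 298.15 K.
W = η·Q_H = 0.259 × 8110 = 2100 J, so Q_C = Q_H − W = 6010 J.
Entropy balance on the reservoirs: −Q_H/T_H = -13.75 J/K, +Q_C/T_C = 20.16 J/K.
ΔS_univ = −Q_H/T_H + Q_C/T_C = 6.41 J/K (> 0, since η = 0.259 < η_Carnot = 0.495).

ΔS_univ ≈ 6.41 J/K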